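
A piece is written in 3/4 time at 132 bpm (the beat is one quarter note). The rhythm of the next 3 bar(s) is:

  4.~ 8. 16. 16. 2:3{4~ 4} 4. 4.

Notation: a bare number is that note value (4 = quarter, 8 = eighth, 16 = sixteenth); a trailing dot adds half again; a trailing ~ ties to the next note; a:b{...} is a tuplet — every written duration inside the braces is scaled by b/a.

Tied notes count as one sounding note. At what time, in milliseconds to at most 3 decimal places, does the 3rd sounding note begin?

note 3 onset = 21/8b = 1193.182ms

1. 0.0ms @ 0 + 1022.727ms (9/4)
2. 1022.727ms @ 9/4 + 170.455ms (3/8)
3. 1193.182ms @ 21/8 + 170.455ms (3/8)
4. 1363.636ms @ 3 + 1363.636ms (3)
5. 2727.273ms @ 6 + 681.818ms (3/2)
6. 3409.091ms @ 15/2 + 681.818ms (3/2)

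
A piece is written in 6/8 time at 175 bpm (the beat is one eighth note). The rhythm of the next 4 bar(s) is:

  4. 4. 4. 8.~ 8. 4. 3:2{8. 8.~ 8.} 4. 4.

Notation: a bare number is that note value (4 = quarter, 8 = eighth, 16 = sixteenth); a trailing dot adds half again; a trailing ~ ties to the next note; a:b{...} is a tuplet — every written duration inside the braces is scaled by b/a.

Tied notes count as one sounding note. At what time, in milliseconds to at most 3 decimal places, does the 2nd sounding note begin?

1. 0.0ms @ 0 + 1028.571ms (3)
2. 1028.571ms @ 3 + 1028.571ms (3)
3. 2057.143ms @ 6 + 1028.571ms (3)
4. 3085.714ms @ 9 + 1028.571ms (3)
5. 4114.286ms @ 12 + 1028.571ms (3)
6. 5142.857ms @ 15 + 342.857ms (1)
7. 5485.714ms @ 16 + 685.714ms (2)
8. 6171.429ms @ 18 + 1028.571ms (3)
9. 7200.0ms @ 21 + 1028.571ms (3)

note 2 onset = 3b = 1028.571ms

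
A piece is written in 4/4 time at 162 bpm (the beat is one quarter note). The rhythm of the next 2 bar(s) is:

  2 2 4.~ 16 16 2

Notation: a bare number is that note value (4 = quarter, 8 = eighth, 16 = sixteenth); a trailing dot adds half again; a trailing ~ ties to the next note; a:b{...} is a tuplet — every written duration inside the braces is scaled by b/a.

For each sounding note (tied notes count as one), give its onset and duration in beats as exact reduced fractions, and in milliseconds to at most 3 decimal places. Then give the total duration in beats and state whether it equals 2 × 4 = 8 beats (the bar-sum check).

1) 0.0ms=0b +740.741ms=2b
2) 740.741ms=2b +740.741ms=2b
3) 1481.481ms=4b +648.148ms=7/4b
4) 2129.63ms=23/4b +92.593ms=1/4b
5) 2222.222ms=6b +740.741ms=2b
Σ=8b of 8 (162bpm 4/4) — PASS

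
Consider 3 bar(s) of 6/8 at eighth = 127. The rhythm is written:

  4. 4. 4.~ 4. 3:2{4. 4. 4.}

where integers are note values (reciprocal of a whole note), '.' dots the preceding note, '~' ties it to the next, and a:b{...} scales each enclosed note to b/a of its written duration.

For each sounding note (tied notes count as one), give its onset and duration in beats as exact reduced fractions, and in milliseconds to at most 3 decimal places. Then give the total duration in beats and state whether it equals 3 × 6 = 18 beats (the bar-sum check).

1) 0.0ms=0b +1417.323ms=3b
2) 1417.323ms=3b +1417.323ms=3b
3) 2834.646ms=6b +2834.646ms=6b
4) 5669.291ms=12b +944.882ms=2b
5) 6614.173ms=14b +944.882ms=2b
6) 7559.055ms=16b +944.882ms=2b
Σ=18b of 18 (127bpm 6/8) — PASS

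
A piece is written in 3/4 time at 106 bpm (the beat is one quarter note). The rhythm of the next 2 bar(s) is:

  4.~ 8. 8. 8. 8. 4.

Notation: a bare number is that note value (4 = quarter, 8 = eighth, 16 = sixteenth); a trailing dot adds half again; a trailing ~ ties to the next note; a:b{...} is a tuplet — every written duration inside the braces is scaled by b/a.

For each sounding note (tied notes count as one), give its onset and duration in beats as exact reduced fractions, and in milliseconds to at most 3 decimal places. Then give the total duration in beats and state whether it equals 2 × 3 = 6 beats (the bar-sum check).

1) 0.0ms=0b +1273.585ms=9/4b
2) 1273.585ms=9/4b +424.528ms=3/4b
3) 1698.113ms=3b +424.528ms=3/4b
4) 2122.642ms=15/4b +424.528ms=3/4b
5) 2547.17ms=9/2b +849.057ms=3/2b
Σ=6b of 6 (106bpm 3/4) — PASS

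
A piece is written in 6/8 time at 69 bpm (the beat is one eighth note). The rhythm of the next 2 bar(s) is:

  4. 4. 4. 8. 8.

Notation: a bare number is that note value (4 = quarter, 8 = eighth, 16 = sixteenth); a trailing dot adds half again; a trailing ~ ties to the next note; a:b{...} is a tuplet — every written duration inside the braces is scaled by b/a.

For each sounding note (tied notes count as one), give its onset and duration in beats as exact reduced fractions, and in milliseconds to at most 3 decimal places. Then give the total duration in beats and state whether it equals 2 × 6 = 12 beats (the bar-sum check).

1) 0.0ms=0b +2608.696ms=3b
2) 2608.696ms=3b +2608.696ms=3b
3) 5217.391ms=6b +2608.696ms=3b
4) 7826.087ms=9b +1304.348ms=3/2b
5) 9130.435ms=21/2b +1304.348ms=3/2b
Σ=12b of 12 (69bpm 6/8) — PASS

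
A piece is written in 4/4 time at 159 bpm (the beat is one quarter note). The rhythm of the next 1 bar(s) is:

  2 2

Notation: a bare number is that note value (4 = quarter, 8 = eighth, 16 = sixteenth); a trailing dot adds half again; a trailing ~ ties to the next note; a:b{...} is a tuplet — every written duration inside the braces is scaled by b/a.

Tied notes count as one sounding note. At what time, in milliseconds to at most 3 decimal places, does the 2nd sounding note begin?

1. 0.0ms @ 0 + 754.717ms (2)
2. 754.717ms @ 2 + 754.717ms (2)

note 2 onset = 2b = 754.717ms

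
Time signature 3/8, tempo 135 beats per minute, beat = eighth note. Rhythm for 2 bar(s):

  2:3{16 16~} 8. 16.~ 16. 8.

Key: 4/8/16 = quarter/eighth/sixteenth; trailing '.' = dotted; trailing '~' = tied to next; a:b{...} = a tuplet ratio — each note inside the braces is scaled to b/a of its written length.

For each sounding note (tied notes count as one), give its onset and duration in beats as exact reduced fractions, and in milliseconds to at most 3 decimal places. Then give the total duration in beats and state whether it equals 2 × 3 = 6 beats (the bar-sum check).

1) 0.0ms=0b +333.333ms=3/4b
2) 333.333ms=3/4b +1000.0ms=9/4b
3) 1333.333ms=3b +666.667ms=3/2b
4) 2000.0ms=9/2b +666.667ms=3/2b
Σ=6b of 6 (135bpm 3/8) — PASS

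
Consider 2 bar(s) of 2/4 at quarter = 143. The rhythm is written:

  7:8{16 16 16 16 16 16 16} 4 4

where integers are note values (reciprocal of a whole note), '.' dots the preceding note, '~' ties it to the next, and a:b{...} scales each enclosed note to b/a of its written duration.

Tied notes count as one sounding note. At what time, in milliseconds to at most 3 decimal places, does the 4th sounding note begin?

note 4 onset = 6/7b = 359.64ms

1. 0.0ms @ 0 + 119.88ms (2/7)
2. 119.88ms @ 2/7 + 119.88ms (2/7)
3. 239.76ms @ 4/7 + 119.88ms (2/7)
4. 359.64ms @ 6/7 + 119.88ms (2/7)
5. 479.52ms @ 8/7 + 119.88ms (2/7)
6. 599.401ms @ 10/7 + 119.88ms (2/7)
7. 719.281ms @ 12/7 + 119.88ms (2/7)
8. 839.161ms @ 2 + 419.58ms (1)
9. 1258.741ms @ 3 + 419.58ms (1)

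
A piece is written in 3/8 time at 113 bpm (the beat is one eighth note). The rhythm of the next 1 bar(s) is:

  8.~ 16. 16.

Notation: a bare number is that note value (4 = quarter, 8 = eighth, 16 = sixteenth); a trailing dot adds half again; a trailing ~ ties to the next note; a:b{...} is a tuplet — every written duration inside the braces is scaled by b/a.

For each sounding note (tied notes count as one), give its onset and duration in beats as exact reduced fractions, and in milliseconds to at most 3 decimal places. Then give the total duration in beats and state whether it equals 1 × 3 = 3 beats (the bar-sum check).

1) 0.0ms=0b +1194.69ms=9/4b
2) 1194.69ms=9/4b +398.23ms=3/4b
Σ=3b of 3 (113bpm 3/8) — PASS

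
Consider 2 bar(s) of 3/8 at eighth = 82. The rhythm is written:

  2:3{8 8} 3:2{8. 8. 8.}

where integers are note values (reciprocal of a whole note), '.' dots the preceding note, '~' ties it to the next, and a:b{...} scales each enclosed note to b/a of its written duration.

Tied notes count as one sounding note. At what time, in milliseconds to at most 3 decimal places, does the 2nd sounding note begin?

note 2 onset = 3/2b = 1097.561ms

1. 0.0ms @ 0 + 1097.561ms (3/2)
2. 1097.561ms @ 3/2 + 1097.561ms (3/2)
3. 2195.122ms @ 3 + 731.707ms (1)
4. 2926.829ms @ 4 + 731.707ms (1)
5. 3658.537ms @ 5 + 731.707ms (1)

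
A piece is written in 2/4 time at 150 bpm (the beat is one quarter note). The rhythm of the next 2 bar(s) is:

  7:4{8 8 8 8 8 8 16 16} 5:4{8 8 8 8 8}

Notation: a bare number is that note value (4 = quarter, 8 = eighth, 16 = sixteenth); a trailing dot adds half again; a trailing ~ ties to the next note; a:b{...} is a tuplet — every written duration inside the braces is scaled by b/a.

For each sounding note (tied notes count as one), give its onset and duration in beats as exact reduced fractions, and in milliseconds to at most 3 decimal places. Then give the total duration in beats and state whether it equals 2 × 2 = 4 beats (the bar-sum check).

1) 0.0ms=0b +114.286ms=2/7b
2) 114.286ms=2/7b +114.286ms=2/7b
3) 228.571ms=4/7b +114.286ms=2/7b
4) 342.857ms=6/7b +114.286ms=2/7b
5) 457.143ms=8/7b +114.286ms=2/7b
6) 571.429ms=10/7b +114.286ms=2/7b
7) 685.714ms=12/7b +57.143ms=1/7b
8) 742.857ms=13/7b +57.143ms=1/7b
9) 800.0ms=2b +160.0ms=2/5b
10) 960.0ms=12/5b +160.0ms=2/5b
11) 1120.0ms=14/5b +160.0ms=2/5b
12) 1280.0ms=16/5b +160.0ms=2/5b
13) 1440.0ms=18/5b +160.0ms=2/5b
Σ=4b of 4 (150bpm 2/4) — PASS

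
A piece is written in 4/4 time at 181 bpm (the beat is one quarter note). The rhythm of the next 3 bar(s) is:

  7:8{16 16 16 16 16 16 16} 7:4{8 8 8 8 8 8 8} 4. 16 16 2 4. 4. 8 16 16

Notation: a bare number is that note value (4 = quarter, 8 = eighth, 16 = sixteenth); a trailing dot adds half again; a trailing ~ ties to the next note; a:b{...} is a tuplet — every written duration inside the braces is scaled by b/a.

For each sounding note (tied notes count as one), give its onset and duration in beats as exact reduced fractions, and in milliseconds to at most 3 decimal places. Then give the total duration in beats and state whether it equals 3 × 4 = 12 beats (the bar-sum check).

1) 0.0ms=0b +94.712ms=2/7b
2) 94.712ms=2/7b +94.712ms=2/7b
3) 189.424ms=4/7b +94.712ms=2/7b
4) 284.136ms=6/7b +94.712ms=2/7b
5) 378.848ms=8/7b +94.712ms=2/7b
6) 473.56ms=10/7b +94.712ms=2/7b
7) 568.272ms=12/7b +94.712ms=2/7b
8) 662.983ms=2b +94.712ms=2/7b
9) 757.695ms=16/7b +94.712ms=2/7b
10) 852.407ms=18/7b +94.712ms=2/7b
11) 947.119ms=20/7b +94.712ms=2/7b
12) 1041.831ms=22/7b +94.712ms=2/7b
13) 1136.543ms=24/7b +94.712ms=2/7b
14) 1231.255ms=26/7b +94.712ms=2/7b
15) 1325.967ms=4b +497.238ms=3/2b
16) 1823.204ms=11/2b +82.873ms=1/4b
17) 1906.077ms=23/4b +82.873ms=1/4b
18) 1988.95ms=6b +662.983ms=2b
19) 2651.934ms=8b +497.238ms=3/2b
20) 3149.171ms=19/2b +497.238ms=3/2b
21) 3646.409ms=11b +165.746ms=1/2b
22) 3812.155ms=23/2b +82.873ms=1/4b
23) 3895.028ms=47/4b +82.873ms=1/4b
Σ=12b of 12 (181bpm 4/4) — PASS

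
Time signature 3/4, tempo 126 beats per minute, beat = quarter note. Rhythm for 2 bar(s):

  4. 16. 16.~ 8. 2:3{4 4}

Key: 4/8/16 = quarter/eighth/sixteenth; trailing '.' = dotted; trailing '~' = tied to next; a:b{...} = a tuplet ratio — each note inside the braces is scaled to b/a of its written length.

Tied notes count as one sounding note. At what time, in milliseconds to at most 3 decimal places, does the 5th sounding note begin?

note 5 onset = 9/2b = 2142.857ms

1. 0.0ms @ 0 + 714.286ms (3/2)
2. 714.286ms @ 3/2 + 178.571ms (3/8)
3. 892.857ms @ 15/8 + 535.714ms (9/8)
4. 1428.571ms @ 3 + 714.286ms (3/2)
5. 2142.857ms @ 9/2 + 714.286ms (3/2)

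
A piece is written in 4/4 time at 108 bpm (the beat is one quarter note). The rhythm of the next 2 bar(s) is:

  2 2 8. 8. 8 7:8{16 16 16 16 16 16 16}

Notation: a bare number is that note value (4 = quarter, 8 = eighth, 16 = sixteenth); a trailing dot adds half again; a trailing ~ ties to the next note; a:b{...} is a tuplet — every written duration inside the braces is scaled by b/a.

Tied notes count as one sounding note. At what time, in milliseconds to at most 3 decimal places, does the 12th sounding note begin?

note 12 onset = 54/7b = 4285.714ms

1. 0.0ms @ 0 + 1111.111ms (2)
2. 1111.111ms @ 2 + 1111.111ms (2)
3. 2222.222ms @ 4 + 416.667ms (3/4)
4. 2638.889ms @ 19/4 + 416.667ms (3/4)
5. 3055.556ms @ 11/2 + 277.778ms (1/2)
6. 3333.333ms @ 6 + 158.73ms (2/7)
7. 3492.063ms @ 44/7 + 158.73ms (2/7)
8. 3650.794ms @ 46/7 + 158.73ms (2/7)
9. 3809.524ms @ 48/7 + 158.73ms (2/7)
10. 3968.254ms @ 50/7 + 158.73ms (2/7)
11. 4126.984ms @ 52/7 + 158.73ms (2/7)
12. 4285.714ms @ 54/7 + 158.73ms (2/7)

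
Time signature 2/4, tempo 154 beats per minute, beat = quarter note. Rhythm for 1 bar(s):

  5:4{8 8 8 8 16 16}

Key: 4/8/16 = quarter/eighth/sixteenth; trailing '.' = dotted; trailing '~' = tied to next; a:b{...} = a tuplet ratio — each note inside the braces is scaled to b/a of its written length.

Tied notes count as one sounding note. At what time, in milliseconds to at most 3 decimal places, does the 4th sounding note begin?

note 4 onset = 6/5b = 467.532ms

1. 0.0ms @ 0 + 155.844ms (2/5)
2. 155.844ms @ 2/5 + 155.844ms (2/5)
3. 311.688ms @ 4/5 + 155.844ms (2/5)
4. 467.532ms @ 6/5 + 155.844ms (2/5)
5. 623.377ms @ 8/5 + 77.922ms (1/5)
6. 701.299ms @ 9/5 + 77.922ms (1/5)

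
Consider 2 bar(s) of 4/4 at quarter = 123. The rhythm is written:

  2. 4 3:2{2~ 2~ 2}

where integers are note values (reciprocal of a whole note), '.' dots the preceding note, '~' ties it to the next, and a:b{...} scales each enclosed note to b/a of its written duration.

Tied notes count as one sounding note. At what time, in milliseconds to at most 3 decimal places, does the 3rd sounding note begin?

1. 0.0ms @ 0 + 1463.415ms (3)
2. 1463.415ms @ 3 + 487.805ms (1)
3. 1951.22ms @ 4 + 1951.22ms (4)

note 3 onset = 4b = 1951.22ms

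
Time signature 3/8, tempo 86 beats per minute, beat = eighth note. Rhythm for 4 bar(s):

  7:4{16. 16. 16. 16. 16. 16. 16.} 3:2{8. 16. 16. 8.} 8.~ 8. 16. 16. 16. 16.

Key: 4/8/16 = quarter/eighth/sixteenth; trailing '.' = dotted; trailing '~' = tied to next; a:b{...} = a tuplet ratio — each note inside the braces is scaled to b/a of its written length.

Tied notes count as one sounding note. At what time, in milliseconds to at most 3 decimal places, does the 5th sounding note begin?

1. 0.0ms @ 0 + 299.003ms (3/7)
2. 299.003ms @ 3/7 + 299.003ms (3/7)
3. 598.007ms @ 6/7 + 299.003ms (3/7)
4. 897.01ms @ 9/7 + 299.003ms (3/7)
5. 1196.013ms @ 12/7 + 299.003ms (3/7)
6. 1495.017ms @ 15/7 + 299.003ms (3/7)
7. 1794.02ms @ 18/7 + 299.003ms (3/7)
8. 2093.023ms @ 3 + 697.674ms (1)
9. 2790.698ms @ 4 + 348.837ms (1/2)
10. 3139.535ms @ 9/2 + 348.837ms (1/2)
11. 3488.372ms @ 5 + 697.674ms (1)
12. 4186.047ms @ 6 + 2093.023ms (3)
13. 6279.07ms @ 9 + 523.256ms (3/4)
14. 6802.326ms @ 39/4 + 523.256ms (3/4)
15. 7325.581ms @ 21/2 + 523.256ms (3/4)
16. 7848.837ms @ 45/4 + 523.256ms (3/4)

note 5 onset = 12/7b = 1196.013ms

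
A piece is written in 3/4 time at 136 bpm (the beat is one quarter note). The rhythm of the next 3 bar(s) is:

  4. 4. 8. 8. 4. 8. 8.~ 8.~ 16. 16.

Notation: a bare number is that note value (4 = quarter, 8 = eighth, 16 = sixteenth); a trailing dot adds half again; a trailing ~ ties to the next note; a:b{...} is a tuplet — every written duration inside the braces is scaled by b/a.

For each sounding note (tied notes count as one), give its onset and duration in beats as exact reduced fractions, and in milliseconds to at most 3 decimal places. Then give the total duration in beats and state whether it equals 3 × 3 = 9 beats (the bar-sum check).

1) 0.0ms=0b +661.765ms=3/2b
2) 661.765ms=3/2b +661.765ms=3/2b
3) 1323.529ms=3b +330.882ms=3/4b
4) 1654.412ms=15/4b +330.882ms=3/4b
5) 1985.294ms=9/2b +661.765ms=3/2b
6) 2647.059ms=6b +330.882ms=3/4b
7) 2977.941ms=27/4b +827.206ms=15/8b
8) 3805.147ms=69/8b +165.441ms=3/8b
Σ=9b of 9 (136bpm 3/4) — PASS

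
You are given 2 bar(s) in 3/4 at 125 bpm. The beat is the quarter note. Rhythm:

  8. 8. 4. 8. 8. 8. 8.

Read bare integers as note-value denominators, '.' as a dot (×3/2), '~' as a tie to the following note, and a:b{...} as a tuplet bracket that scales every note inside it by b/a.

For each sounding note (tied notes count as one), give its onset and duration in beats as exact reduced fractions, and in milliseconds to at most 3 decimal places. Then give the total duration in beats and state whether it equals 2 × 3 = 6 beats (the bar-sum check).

1) 0.0ms=0b +360.0ms=3/4b
2) 360.0ms=3/4b +360.0ms=3/4b
3) 720.0ms=3/2b +720.0ms=3/2b
4) 1440.0ms=3b +360.0ms=3/4b
5) 1800.0ms=15/4b +360.0ms=3/4b
6) 2160.0ms=9/2b +360.0ms=3/4b
7) 2520.0ms=21/4b +360.0ms=3/4b
Σ=6b of 6 (125bpm 3/4) — PASS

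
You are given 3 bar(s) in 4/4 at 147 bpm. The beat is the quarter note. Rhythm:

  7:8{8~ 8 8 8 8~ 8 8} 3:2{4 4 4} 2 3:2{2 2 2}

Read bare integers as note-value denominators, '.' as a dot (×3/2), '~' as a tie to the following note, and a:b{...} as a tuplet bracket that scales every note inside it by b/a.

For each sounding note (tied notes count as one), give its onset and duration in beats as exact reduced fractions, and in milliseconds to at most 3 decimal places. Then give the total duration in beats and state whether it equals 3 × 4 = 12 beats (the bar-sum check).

1) 0.0ms=0b +466.472ms=8/7b
2) 466.472ms=8/7b +233.236ms=4/7b
3) 699.708ms=12/7b +233.236ms=4/7b
4) 932.945ms=16/7b +466.472ms=8/7b
5) 1399.417ms=24/7b +233.236ms=4/7b
6) 1632.653ms=4b +272.109ms=2/3b
7) 1904.762ms=14/3b +272.109ms=2/3b
8) 2176.871ms=16/3b +272.109ms=2/3b
9) 2448.98ms=6b +816.327ms=2b
10) 3265.306ms=8b +544.218ms=4/3b
11) 3809.524ms=28/3b +544.218ms=4/3b
12) 4353.741ms=32/3b +544.218ms=4/3b
Σ=12b of 12 (147bpm 4/4) — PASS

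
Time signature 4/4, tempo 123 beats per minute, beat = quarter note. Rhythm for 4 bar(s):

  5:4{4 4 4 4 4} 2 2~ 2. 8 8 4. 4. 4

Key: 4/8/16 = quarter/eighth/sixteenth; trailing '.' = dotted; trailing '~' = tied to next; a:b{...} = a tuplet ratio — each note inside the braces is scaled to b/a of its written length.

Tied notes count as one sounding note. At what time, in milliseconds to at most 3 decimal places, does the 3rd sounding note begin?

1. 0.0ms @ 0 + 390.244ms (4/5)
2. 390.244ms @ 4/5 + 390.244ms (4/5)
3. 780.488ms @ 8/5 + 390.244ms (4/5)
4. 1170.732ms @ 12/5 + 390.244ms (4/5)
5. 1560.976ms @ 16/5 + 390.244ms (4/5)
6. 1951.22ms @ 4 + 975.61ms (2)
7. 2926.829ms @ 6 + 2439.024ms (5)
8. 5365.854ms @ 11 + 243.902ms (1/2)
9. 5609.756ms @ 23/2 + 243.902ms (1/2)
10. 5853.659ms @ 12 + 731.707ms (3/2)
11. 6585.366ms @ 27/2 + 731.707ms (3/2)
12. 7317.073ms @ 15 + 487.805ms (1)

note 3 onset = 8/5b = 780.488ms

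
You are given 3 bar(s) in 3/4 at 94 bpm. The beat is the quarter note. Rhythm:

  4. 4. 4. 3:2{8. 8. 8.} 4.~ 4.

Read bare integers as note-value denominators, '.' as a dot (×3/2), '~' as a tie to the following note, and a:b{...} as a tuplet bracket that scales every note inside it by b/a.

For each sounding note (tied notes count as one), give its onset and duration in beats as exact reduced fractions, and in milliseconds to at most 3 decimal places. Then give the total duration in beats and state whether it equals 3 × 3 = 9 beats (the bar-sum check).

1) 0.0ms=0b +957.447ms=3/2b
2) 957.447ms=3/2b +957.447ms=3/2b
3) 1914.894ms=3b +957.447ms=3/2b
4) 2872.34ms=9/2b +319.149ms=1/2b
5) 3191.489ms=5b +319.149ms=1/2b
6) 3510.638ms=11/2b +319.149ms=1/2b
7) 3829.787ms=6b +1914.894ms=3b
Σ=9b of 9 (94bpm 3/4) — PASS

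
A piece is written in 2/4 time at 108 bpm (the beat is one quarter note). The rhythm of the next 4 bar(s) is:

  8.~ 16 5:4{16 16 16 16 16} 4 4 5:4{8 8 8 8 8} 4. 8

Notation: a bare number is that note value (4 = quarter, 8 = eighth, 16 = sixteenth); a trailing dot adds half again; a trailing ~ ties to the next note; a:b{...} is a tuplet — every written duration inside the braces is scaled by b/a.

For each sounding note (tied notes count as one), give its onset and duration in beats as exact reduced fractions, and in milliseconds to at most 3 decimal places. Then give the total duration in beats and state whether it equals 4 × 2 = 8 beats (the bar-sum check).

1) 0.0ms=0b +555.556ms=1b
2) 555.556ms=1b +111.111ms=1/5b
3) 666.667ms=6/5b +111.111ms=1/5b
4) 777.778ms=7/5b +111.111ms=1/5b
5) 888.889ms=8/5b +111.111ms=1/5b
6) 1000.0ms=9/5b +111.111ms=1/5b
7) 1111.111ms=2b +555.556ms=1b
8) 1666.667ms=3b +555.556ms=1b
9) 2222.222ms=4b +222.222ms=2/5b
10) 2444.444ms=22/5b +222.222ms=2/5b
11) 2666.667ms=24/5b +222.222ms=2/5b
12) 2888.889ms=26/5b +222.222ms=2/5b
13) 3111.111ms=28/5b +222.222ms=2/5b
14) 3333.333ms=6b +833.333ms=3/2b
15) 4166.667ms=15/2b +277.778ms=1/2b
Σ=8b of 8 (108bpm 2/4) — PASS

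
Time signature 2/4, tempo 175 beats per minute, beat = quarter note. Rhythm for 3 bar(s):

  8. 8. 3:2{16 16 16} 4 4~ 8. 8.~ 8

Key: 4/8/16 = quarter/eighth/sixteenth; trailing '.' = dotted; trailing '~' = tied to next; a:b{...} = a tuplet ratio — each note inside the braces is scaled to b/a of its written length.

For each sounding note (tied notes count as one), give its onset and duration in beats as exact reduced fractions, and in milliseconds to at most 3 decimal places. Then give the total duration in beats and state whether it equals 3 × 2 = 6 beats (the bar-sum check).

1) 0.0ms=0b +257.143ms=3/4b
2) 257.143ms=3/4b +257.143ms=3/4b
3) 514.286ms=3/2b +57.143ms=1/6b
4) 571.429ms=5/3b +57.143ms=1/6b
5) 628.571ms=11/6b +57.143ms=1/6b
6) 685.714ms=2b +342.857ms=1b
7) 1028.571ms=3b +600.0ms=7/4b
8) 1628.571ms=19/4b +428.571ms=5/4b
Σ=6b of 6 (175bpm 2/4) — PASS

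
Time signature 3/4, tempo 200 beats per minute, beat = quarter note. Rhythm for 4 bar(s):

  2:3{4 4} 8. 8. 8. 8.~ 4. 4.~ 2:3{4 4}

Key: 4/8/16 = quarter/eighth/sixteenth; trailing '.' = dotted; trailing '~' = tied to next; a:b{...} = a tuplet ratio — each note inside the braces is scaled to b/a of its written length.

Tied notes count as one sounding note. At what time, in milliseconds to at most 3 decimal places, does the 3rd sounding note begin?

note 3 onset = 3b = 900.0ms

1. 0.0ms @ 0 + 450.0ms (3/2)
2. 450.0ms @ 3/2 + 450.0ms (3/2)
3. 900.0ms @ 3 + 225.0ms (3/4)
4. 1125.0ms @ 15/4 + 225.0ms (3/4)
5. 1350.0ms @ 9/2 + 225.0ms (3/4)
6. 1575.0ms @ 21/4 + 675.0ms (9/4)
7. 2250.0ms @ 15/2 + 900.0ms (3)
8. 3150.0ms @ 21/2 + 450.0ms (3/2)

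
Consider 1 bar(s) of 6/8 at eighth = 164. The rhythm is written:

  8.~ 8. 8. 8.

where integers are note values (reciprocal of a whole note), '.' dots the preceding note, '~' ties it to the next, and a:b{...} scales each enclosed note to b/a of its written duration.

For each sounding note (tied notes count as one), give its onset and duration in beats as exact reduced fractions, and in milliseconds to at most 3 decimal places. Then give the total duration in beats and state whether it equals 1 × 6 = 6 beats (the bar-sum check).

1) 0.0ms=0b +1097.561ms=3b
2) 1097.561ms=3b +548.78ms=3/2b
3) 1646.341ms=9/2b +548.78ms=3/2b
Σ=6b of 6 (164bpm 6/8) — PASS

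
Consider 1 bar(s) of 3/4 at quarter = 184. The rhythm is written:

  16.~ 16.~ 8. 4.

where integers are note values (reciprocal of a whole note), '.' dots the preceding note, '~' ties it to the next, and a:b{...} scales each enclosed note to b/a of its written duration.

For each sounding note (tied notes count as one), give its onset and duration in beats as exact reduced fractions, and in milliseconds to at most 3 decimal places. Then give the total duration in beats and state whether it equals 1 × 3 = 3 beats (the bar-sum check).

1) 0.0ms=0b +489.13ms=3/2b
2) 489.13ms=3/2b +489.13ms=3/2b
Σ=3b of 3 (184bpm 3/4) — PASS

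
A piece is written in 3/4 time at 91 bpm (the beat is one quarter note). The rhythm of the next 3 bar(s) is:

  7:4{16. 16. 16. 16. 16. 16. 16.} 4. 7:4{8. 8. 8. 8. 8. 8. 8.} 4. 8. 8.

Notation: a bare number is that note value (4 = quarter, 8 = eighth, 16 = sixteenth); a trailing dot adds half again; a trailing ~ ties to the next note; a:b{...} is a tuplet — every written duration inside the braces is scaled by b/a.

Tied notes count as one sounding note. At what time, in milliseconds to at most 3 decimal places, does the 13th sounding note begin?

note 13 onset = 33/7b = 3108.32ms

1. 0.0ms @ 0 + 141.287ms (3/14)
2. 141.287ms @ 3/14 + 141.287ms (3/14)
3. 282.575ms @ 3/7 + 141.287ms (3/14)
4. 423.862ms @ 9/14 + 141.287ms (3/14)
5. 565.149ms @ 6/7 + 141.287ms (3/14)
6. 706.436ms @ 15/14 + 141.287ms (3/14)
7. 847.724ms @ 9/7 + 141.287ms (3/14)
8. 989.011ms @ 3/2 + 989.011ms (3/2)
9. 1978.022ms @ 3 + 282.575ms (3/7)
10. 2260.597ms @ 24/7 + 282.575ms (3/7)
11. 2543.171ms @ 27/7 + 282.575ms (3/7)
12. 2825.746ms @ 30/7 + 282.575ms (3/7)
13. 3108.32ms @ 33/7 + 282.575ms (3/7)
14. 3390.895ms @ 36/7 + 282.575ms (3/7)
15. 3673.469ms @ 39/7 + 282.575ms (3/7)
16. 3956.044ms @ 6 + 989.011ms (3/2)
17. 4945.055ms @ 15/2 + 494.505ms (3/4)
18. 5439.56ms @ 33/4 + 494.505ms (3/4)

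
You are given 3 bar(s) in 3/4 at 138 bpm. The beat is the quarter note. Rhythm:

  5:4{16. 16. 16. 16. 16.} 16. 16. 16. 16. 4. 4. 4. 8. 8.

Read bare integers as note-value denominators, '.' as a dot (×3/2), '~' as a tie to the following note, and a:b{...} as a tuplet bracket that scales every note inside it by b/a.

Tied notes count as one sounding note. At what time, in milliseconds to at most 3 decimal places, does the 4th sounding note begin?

1. 0.0ms @ 0 + 130.435ms (3/10)
2. 130.435ms @ 3/10 + 130.435ms (3/10)
3. 260.87ms @ 3/5 + 130.435ms (3/10)
4. 391.304ms @ 9/10 + 130.435ms (3/10)
5. 521.739ms @ 6/5 + 130.435ms (3/10)
6. 652.174ms @ 3/2 + 163.043ms (3/8)
7. 815.217ms @ 15/8 + 163.043ms (3/8)
8. 978.261ms @ 9/4 + 163.043ms (3/8)
9. 1141.304ms @ 21/8 + 163.043ms (3/8)
10. 1304.348ms @ 3 + 652.174ms (3/2)
11. 1956.522ms @ 9/2 + 652.174ms (3/2)
12. 2608.696ms @ 6 + 652.174ms (3/2)
13. 3260.87ms @ 15/2 + 326.087ms (3/4)
14. 3586.957ms @ 33/4 + 326.087ms (3/4)

note 4 onset = 9/10b = 391.304ms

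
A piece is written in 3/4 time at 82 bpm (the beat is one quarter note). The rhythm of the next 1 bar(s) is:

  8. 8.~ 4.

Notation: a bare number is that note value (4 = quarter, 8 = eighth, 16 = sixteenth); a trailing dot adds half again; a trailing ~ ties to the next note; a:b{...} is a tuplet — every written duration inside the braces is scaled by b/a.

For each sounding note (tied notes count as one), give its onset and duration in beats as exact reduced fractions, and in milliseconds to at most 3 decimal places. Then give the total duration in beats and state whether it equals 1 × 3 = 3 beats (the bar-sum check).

1) 0.0ms=0b +548.78ms=3/4b
2) 548.78ms=3/4b +1646.341ms=9/4b
Σ=3b of 3 (82bpm 3/4) — PASS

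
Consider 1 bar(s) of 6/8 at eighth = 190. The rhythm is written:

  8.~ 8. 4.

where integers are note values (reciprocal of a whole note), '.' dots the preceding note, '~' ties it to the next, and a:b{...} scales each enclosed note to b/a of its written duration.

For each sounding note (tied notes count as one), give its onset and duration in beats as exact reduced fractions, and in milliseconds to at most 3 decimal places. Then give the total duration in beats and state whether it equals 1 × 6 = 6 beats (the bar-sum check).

1) 0.0ms=0b +947.368ms=3b
2) 947.368ms=3b +947.368ms=3b
Σ=6b of 6 (190bpm 6/8) — PASS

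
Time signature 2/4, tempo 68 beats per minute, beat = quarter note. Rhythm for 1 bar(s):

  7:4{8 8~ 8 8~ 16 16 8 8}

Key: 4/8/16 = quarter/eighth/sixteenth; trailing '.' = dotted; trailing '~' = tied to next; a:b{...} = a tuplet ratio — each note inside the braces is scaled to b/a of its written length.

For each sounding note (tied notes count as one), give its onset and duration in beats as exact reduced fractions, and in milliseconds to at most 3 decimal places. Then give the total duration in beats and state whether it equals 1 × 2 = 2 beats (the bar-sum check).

1) 0.0ms=0b +252.101ms=2/7b
2) 252.101ms=2/7b +504.202ms=4/7b
3) 756.303ms=6/7b +378.151ms=3/7b
4) 1134.454ms=9/7b +126.05ms=1/7b
5) 1260.504ms=10/7b +252.101ms=2/7b
6) 1512.605ms=12/7b +252.101ms=2/7b
Σ=2b of 2 (68bpm 2/4) — PASS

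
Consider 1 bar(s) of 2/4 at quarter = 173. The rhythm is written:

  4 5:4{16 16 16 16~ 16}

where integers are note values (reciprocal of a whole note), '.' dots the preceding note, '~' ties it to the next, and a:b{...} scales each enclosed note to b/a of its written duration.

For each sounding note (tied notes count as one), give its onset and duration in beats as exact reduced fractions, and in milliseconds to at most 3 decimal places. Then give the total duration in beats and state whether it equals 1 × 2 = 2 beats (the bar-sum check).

1) 0.0ms=0b +346.821ms=1b
2) 346.821ms=1b +69.364ms=1/5b
3) 416.185ms=6/5b +69.364ms=1/5b
4) 485.549ms=7/5b +69.364ms=1/5b
5) 554.913ms=8/5b +138.728ms=2/5b
Σ=2b of 2 (173bpm 2/4) — PASS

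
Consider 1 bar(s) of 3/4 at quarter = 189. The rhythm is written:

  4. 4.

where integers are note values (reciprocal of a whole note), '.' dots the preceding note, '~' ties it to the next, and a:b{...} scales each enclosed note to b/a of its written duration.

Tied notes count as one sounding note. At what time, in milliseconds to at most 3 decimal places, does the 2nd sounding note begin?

note 2 onset = 3/2b = 476.19ms

1. 0.0ms @ 0 + 476.19ms (3/2)
2. 476.19ms @ 3/2 + 476.19ms (3/2)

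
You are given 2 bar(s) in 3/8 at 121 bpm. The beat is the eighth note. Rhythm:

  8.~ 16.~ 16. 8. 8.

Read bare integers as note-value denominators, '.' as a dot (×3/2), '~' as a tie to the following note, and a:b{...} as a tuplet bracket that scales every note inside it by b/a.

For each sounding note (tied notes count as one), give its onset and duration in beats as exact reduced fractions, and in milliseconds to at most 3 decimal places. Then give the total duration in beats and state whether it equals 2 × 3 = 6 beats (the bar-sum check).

1) 0.0ms=0b +1487.603ms=3b
2) 1487.603ms=3b +743.802ms=3/2b
3) 2231.405ms=9/2b +743.802ms=3/2b
Σ=6b of 6 (121bpm 3/8) — PASS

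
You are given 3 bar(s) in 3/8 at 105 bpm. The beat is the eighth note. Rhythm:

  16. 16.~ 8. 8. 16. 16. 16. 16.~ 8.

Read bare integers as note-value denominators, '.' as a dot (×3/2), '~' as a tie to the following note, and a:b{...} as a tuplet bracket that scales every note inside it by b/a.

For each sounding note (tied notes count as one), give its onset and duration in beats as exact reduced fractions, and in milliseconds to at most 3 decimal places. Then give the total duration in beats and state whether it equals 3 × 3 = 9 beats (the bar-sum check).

1) 0.0ms=0b +428.571ms=3/4b
2) 428.571ms=3/4b +1285.714ms=9/4b
3) 1714.286ms=3b +857.143ms=3/2b
4) 2571.429ms=9/2b +428.571ms=3/4b
5) 3000.0ms=21/4b +428.571ms=3/4b
6) 3428.571ms=6b +428.571ms=3/4b
7) 3857.143ms=27/4b +1285.714ms=9/4b
Σ=9b of 9 (105bpm 3/8) — PASS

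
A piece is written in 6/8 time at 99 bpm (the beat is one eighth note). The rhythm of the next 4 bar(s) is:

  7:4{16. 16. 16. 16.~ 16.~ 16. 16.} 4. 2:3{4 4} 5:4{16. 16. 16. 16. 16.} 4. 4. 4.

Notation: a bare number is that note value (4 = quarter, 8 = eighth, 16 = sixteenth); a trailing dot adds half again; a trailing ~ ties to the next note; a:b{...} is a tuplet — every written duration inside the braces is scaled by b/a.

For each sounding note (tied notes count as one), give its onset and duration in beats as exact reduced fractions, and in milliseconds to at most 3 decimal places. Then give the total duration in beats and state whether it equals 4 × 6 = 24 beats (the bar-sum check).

1) 0.0ms=0b +259.74ms=3/7b
2) 259.74ms=3/7b +259.74ms=3/7b
3) 519.481ms=6/7b +259.74ms=3/7b
4) 779.221ms=9/7b +779.221ms=9/7b
5) 1558.442ms=18/7b +259.74ms=3/7b
6) 1818.182ms=3b +1818.182ms=3b
7) 3636.364ms=6b +1818.182ms=3b
8) 5454.545ms=9b +1818.182ms=3b
9) 7272.727ms=12b +363.636ms=3/5b
10) 7636.364ms=63/5b +363.636ms=3/5b
11) 8000.0ms=66/5b +363.636ms=3/5b
12) 8363.636ms=69/5b +363.636ms=3/5b
13) 8727.273ms=72/5b +363.636ms=3/5b
14) 9090.909ms=15b +1818.182ms=3b
15) 10909.091ms=18b +1818.182ms=3b
16) 12727.273ms=21b +1818.182ms=3b
Σ=24b of 24 (99bpm 6/8) — PASS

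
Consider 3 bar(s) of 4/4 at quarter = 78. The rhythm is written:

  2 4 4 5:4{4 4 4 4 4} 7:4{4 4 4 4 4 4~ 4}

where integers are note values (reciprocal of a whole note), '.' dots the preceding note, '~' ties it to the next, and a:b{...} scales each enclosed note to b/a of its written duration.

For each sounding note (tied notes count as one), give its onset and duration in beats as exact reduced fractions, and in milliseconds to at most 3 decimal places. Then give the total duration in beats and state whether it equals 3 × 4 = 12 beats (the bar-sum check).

1) 0.0ms=0b +1538.462ms=2b
2) 1538.462ms=2b +769.231ms=1b
3) 2307.692ms=3b +769.231ms=1b
4) 3076.923ms=4b +615.385ms=4/5b
5) 3692.308ms=24/5b +615.385ms=4/5b
6) 4307.692ms=28/5b +615.385ms=4/5b
7) 4923.077ms=32/5b +615.385ms=4/5b
8) 5538.462ms=36/5b +615.385ms=4/5b
9) 6153.846ms=8b +439.56ms=4/7b
10) 6593.407ms=60/7b +439.56ms=4/7b
11) 7032.967ms=64/7b +439.56ms=4/7b
12) 7472.527ms=68/7b +439.56ms=4/7b
13) 7912.088ms=72/7b +439.56ms=4/7b
14) 8351.648ms=76/7b +879.121ms=8/7b
Σ=12b of 12 (78bpm 4/4) — PASS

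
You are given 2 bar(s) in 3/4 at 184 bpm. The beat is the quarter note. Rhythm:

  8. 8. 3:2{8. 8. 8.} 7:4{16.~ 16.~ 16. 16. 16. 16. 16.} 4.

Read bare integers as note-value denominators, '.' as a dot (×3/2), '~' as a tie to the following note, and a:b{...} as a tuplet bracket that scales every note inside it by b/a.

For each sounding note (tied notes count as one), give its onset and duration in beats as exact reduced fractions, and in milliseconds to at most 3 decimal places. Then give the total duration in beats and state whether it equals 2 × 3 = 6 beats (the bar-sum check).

1) 0.0ms=0b +244.565ms=3/4b
2) 244.565ms=3/4b +244.565ms=3/4b
3) 489.13ms=3/2b +163.043ms=1/2b
4) 652.174ms=2b +163.043ms=1/2b
5) 815.217ms=5/2b +163.043ms=1/2b
6) 978.261ms=3b +209.627ms=9/14b
7) 1187.888ms=51/14b +69.876ms=3/14b
8) 1257.764ms=27/7b +69.876ms=3/14b
9) 1327.64ms=57/14b +69.876ms=3/14b
10) 1397.516ms=30/7b +69.876ms=3/14b
11) 1467.391ms=9/2b +489.13ms=3/2b
Σ=6b of 6 (184bpm 3/4) — PASS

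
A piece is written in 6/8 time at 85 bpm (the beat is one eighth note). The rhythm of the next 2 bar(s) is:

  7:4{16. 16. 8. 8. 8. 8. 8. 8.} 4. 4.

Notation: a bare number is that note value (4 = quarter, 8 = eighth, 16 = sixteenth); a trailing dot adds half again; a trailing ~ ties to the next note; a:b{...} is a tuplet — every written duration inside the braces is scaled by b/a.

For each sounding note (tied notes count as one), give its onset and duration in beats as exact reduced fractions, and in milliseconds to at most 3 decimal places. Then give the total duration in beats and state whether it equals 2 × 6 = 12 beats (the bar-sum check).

1) 0.0ms=0b +302.521ms=3/7b
2) 302.521ms=3/7b +302.521ms=3/7b
3) 605.042ms=6/7b +605.042ms=6/7b
4) 1210.084ms=12/7b +605.042ms=6/7b
5) 1815.126ms=18/7b +605.042ms=6/7b
6) 2420.168ms=24/7b +605.042ms=6/7b
7) 3025.21ms=30/7b +605.042ms=6/7b
8) 3630.252ms=36/7b +605.042ms=6/7b
9) 4235.294ms=6b +2117.647ms=3b
10) 6352.941ms=9b +2117.647ms=3b
Σ=12b of 12 (85bpm 6/8) — PASS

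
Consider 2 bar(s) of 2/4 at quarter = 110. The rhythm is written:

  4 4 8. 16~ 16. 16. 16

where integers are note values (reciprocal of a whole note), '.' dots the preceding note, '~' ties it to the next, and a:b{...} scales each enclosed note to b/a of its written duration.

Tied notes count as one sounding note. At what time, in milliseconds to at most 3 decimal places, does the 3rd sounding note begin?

note 3 onset = 2b = 1090.909ms

1. 0.0ms @ 0 + 545.455ms (1)
2. 545.455ms @ 1 + 545.455ms (1)
3. 1090.909ms @ 2 + 409.091ms (3/4)
4. 1500.0ms @ 11/4 + 340.909ms (5/8)
5. 1840.909ms @ 27/8 + 204.545ms (3/8)
6. 2045.455ms @ 15/4 + 136.364ms (1/4)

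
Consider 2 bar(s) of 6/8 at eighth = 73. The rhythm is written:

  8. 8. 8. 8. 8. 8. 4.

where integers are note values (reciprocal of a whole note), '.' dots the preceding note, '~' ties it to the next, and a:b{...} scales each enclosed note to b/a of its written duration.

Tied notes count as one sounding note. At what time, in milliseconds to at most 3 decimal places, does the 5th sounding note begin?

note 5 onset = 6b = 4931.507ms

1. 0.0ms @ 0 + 1232.877ms (3/2)
2. 1232.877ms @ 3/2 + 1232.877ms (3/2)
3. 2465.753ms @ 3 + 1232.877ms (3/2)
4. 3698.63ms @ 9/2 + 1232.877ms (3/2)
5. 4931.507ms @ 6 + 1232.877ms (3/2)
6. 6164.384ms @ 15/2 + 1232.877ms (3/2)
7. 7397.26ms @ 9 + 2465.753ms (3)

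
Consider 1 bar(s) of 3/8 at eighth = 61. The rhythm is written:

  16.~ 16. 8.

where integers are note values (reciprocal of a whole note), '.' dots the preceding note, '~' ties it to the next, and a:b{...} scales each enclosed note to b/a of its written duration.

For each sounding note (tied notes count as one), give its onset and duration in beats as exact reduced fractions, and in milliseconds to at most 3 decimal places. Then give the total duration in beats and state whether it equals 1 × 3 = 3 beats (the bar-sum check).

1) 0.0ms=0b +1475.41ms=3/2b
2) 1475.41ms=3/2b +1475.41ms=3/2b
Σ=3b of 3 (61bpm 3/8) — PASS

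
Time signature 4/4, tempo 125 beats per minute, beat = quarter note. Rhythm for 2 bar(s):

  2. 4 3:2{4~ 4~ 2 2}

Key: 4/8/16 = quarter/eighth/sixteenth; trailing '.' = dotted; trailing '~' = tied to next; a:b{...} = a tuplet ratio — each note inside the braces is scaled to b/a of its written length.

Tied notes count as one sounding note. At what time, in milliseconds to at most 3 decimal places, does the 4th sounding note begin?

1. 0.0ms @ 0 + 1440.0ms (3)
2. 1440.0ms @ 3 + 480.0ms (1)
3. 1920.0ms @ 4 + 1280.0ms (8/3)
4. 3200.0ms @ 20/3 + 640.0ms (4/3)

note 4 onset = 20/3b = 3200.0ms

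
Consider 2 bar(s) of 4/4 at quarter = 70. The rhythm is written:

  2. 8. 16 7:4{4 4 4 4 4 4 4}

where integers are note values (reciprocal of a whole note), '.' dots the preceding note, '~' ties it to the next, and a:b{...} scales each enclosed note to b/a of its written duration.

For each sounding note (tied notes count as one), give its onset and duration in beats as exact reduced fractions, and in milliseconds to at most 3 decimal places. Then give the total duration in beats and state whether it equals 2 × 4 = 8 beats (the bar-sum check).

1) 0.0ms=0b +2571.429ms=3b
2) 2571.429ms=3b +642.857ms=3/4b
3) 3214.286ms=15/4b +214.286ms=1/4b
4) 3428.571ms=4b +489.796ms=4/7b
5) 3918.367ms=32/7b +489.796ms=4/7b
6) 4408.163ms=36/7b +489.796ms=4/7b
7) 4897.959ms=40/7b +489.796ms=4/7b
8) 5387.755ms=44/7b +489.796ms=4/7b
9) 5877.551ms=48/7b +489.796ms=4/7b
10) 6367.347ms=52/7b +489.796ms=4/7b
Σ=8b of 8 (70bpm 4/4) — PASS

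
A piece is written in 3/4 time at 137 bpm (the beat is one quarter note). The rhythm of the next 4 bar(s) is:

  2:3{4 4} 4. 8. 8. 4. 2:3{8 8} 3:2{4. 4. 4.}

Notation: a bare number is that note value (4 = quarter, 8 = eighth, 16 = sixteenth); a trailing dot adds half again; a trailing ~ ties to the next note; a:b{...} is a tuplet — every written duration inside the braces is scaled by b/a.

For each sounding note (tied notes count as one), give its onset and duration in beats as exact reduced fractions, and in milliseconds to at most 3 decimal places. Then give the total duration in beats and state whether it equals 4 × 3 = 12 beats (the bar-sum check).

1) 0.0ms=0b +656.934ms=3/2b
2) 656.934ms=3/2b +656.934ms=3/2b
3) 1313.869ms=3b +656.934ms=3/2b
4) 1970.803ms=9/2b +328.467ms=3/4b
5) 2299.27ms=21/4b +328.467ms=3/4b
6) 2627.737ms=6b +656.934ms=3/2b
7) 3284.672ms=15/2b +328.467ms=3/4b
8) 3613.139ms=33/4b +328.467ms=3/4b
9) 3941.606ms=9b +437.956ms=1b
10) 4379.562ms=10b +437.956ms=1b
11) 4817.518ms=11b +437.956ms=1b
Σ=12b of 12 (137bpm 3/4) — PASS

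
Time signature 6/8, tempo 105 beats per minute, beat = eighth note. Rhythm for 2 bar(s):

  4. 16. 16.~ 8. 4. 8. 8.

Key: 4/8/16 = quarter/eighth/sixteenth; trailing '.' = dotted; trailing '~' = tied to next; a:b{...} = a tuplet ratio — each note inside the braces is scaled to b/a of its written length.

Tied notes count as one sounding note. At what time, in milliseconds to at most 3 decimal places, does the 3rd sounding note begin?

note 3 onset = 15/4b = 2142.857ms

1. 0.0ms @ 0 + 1714.286ms (3)
2. 1714.286ms @ 3 + 428.571ms (3/4)
3. 2142.857ms @ 15/4 + 1285.714ms (9/4)
4. 3428.571ms @ 6 + 1714.286ms (3)
5. 5142.857ms @ 9 + 857.143ms (3/2)
6. 6000.0ms @ 21/2 + 857.143ms (3/2)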